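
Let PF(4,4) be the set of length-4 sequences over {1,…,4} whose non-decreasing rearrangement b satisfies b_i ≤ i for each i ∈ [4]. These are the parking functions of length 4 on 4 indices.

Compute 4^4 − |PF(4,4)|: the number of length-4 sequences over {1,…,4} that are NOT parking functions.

Count = 1·5^3 = 1 · 125 = 125 (Pollak)
Check (4,3,3,3) → sorted (3,3,3,4): b_1=3>1, not a PF.
Total 256; non-PF = 256−125 = 131

131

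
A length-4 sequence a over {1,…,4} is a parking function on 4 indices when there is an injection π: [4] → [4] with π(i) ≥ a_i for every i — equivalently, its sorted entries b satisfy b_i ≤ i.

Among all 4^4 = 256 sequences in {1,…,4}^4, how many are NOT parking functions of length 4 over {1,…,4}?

|PF| = 1·5^3 = 1×125 = 125 (Konheim–Weiss)
Example (4,4,4,2) → sorted (2,4,4,4): b_1=2>1, not a PF.
4^4 − 125 = 256 − 125 = 131

131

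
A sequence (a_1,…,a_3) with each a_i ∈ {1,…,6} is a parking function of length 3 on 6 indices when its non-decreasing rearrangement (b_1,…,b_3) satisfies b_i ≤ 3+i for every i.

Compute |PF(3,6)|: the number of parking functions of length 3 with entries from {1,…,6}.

#PF = 4·7^2 = 4·49 = 196 (Konheim–Weiss)
One tuple (1,2,4) → sorted (1,2,4): b_i ≤ 3+i ∀i, a PF.

196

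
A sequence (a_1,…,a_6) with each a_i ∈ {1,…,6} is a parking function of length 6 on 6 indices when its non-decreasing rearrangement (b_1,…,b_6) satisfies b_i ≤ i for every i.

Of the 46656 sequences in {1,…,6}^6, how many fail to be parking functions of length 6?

29849

|PF(6,6)| = (7−6)·7^(6−1) = 1×16807 = 16807 [KW]
E.g. (2,5,6,5,4,2) → sorted (2,2,4,5,5,6): b_1=2>1, not a PF.
So 46656 − 16807 = 29849 fail.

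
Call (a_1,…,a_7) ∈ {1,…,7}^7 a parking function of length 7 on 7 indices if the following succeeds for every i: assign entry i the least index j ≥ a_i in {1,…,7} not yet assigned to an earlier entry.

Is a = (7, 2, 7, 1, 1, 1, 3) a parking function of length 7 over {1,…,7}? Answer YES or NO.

Rearranged: b = (1, 1, 1, 2, 3, 7, 7).
  b_1=1 ≤ 1
  b_2=1 ≤ 2
  b_3=1 ≤ 3
  b_4=2 ≤ 4
  b_5=3 ≤ 5
  b_6=7 > 6
  fails at i=6 ⇒ NO

NO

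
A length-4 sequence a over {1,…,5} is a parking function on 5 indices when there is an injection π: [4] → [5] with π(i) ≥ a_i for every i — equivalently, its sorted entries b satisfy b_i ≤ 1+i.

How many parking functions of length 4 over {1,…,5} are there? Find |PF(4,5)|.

432

Count = (6−4)·6^(4−1) = 2·216 = 432 (Pollak)
E.g. (4,2,5,1) → sorted (1,2,4,5): b_i ≤ 1+i ∀i, a PF.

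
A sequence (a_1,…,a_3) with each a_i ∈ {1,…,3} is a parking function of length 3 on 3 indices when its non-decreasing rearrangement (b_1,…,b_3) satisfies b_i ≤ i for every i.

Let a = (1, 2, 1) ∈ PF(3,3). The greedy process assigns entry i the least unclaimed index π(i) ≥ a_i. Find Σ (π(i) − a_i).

2

Σπ = 3·4/2 = 6 (π permutes [3]); Σa = 1+2+1 = 4; disp = 6−4 = 2.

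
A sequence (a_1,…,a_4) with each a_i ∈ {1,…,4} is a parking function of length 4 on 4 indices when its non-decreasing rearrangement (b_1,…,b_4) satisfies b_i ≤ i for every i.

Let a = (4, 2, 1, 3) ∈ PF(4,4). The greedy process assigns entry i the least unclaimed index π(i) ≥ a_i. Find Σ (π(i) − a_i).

0

Σπ = 4·5/2 = 10 (π permutes [4]); Σa = 4+2+1+3 = 10; disp = 10−10 = 0.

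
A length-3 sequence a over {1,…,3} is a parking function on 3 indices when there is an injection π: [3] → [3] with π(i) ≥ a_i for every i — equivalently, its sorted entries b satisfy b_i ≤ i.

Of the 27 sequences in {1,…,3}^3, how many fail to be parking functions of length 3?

11

|PF| = (3−3+1)·(3+1)^(3−1) = 1×16 = 16 (Pollak)
Example (3,2,2) → sorted (2,2,3): b_1=2>1, not a PF.
So 27 − 16 = 11 fail.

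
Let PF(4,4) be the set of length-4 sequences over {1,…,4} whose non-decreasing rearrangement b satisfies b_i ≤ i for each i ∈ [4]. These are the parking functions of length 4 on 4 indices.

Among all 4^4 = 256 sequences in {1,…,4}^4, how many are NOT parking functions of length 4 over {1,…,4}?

131

Count = 1·5^3 = 1×125 = 125 (Konheim–Weiss)
E.g. (4,4,2,4) → sorted (2,4,4,4): b_1=2>1, not a PF.
Total 256; non-PF = 256−125 = 131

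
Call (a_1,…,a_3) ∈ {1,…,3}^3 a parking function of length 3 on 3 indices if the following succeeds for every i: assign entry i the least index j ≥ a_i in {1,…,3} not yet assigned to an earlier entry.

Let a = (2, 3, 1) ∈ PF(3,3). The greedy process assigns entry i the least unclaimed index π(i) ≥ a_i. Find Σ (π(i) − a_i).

0

Σπ = 6 ({1..3} each once); Σa = 2+3+1 = 6; disp = 6−6 = 0.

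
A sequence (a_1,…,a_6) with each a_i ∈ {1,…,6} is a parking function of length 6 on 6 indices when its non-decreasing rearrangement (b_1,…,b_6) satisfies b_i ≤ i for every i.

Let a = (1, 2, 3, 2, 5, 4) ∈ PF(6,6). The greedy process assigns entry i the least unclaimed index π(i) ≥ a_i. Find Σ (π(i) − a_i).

4

Σπ(i) = 1+…+6 = 21; Σa = 1+2+3+2+5+4 = 17; disp = 21−17 = 4.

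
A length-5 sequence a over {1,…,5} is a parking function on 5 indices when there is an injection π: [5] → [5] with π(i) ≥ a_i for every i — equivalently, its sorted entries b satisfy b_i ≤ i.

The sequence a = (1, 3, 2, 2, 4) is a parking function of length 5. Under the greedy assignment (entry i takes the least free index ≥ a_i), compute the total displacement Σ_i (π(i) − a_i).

Σπ = 5·6/2 = 15 (π permutes [5]); Σa = 1+3+2+2+4 = 12; disp = 15−12 = 3.

3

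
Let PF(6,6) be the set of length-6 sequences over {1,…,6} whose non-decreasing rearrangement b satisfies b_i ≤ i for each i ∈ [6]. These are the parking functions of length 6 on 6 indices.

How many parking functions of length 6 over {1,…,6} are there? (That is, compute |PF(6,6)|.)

16807

#PF = (6−6+1)·(6+1)^(6−1) = 1×16807 = 16807 (Konheim–Weiss)
E.g. (3,2,1,1,6,2) → sorted (1,1,2,2,3,6): b_i ≤ i ∀i, a PF.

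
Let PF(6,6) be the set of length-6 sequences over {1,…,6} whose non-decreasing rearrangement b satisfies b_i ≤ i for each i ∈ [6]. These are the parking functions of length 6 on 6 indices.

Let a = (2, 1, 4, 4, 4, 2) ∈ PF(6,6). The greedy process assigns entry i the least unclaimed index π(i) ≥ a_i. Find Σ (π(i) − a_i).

4

Σπ(i) = 1+…+6 = 21; Σa = 2+1+4+4+4+2 = 17; disp = 21−17 = 4.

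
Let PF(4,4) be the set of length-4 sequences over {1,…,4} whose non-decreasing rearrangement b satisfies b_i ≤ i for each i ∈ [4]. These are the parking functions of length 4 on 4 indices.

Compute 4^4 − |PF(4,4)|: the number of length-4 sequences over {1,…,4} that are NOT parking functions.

131

|PF(4,4)| = (5−4)·5^(4−1) = 1×125 = 125
Example (3,4,4,2) → sorted (2,3,4,4): b_1=2>1, not a PF.
4^4 − 125 = 256 − 125 = 131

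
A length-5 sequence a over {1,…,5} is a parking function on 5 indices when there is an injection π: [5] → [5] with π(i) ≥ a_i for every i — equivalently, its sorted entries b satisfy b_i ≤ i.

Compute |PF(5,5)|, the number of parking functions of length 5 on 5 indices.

1296

Count = (5+1−5)·(5+1)^{5−1} = 1·1296 = 1296
One tuple (3,1,5,2,3) → sorted (1,2,3,3,5): b_i ≤ i ∀i, a PF.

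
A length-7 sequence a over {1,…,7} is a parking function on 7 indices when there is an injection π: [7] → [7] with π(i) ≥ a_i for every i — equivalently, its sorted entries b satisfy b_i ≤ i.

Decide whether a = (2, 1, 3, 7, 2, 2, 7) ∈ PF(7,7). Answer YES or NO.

NO

Order a: b = (1, 2, 2, 2, 3, 7, 7).
  b_1=1 ≤ 1
  b_2=2 ≤ 2
  b_3=2 ≤ 3
  b_4=2 ≤ 4
  b_5=3 ≤ 5
  b_6=7 > 6
  fails at i=6 ⇒ NO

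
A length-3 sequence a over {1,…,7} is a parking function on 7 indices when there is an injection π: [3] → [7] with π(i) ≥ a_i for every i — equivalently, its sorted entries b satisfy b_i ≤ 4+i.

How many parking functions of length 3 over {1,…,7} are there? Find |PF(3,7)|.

#PF = (7+1−3)·(7+1)^{3−1} = 5 · 64 = 320 (Konheim–Weiss)
E.g. (1,5,6) → sorted (1,5,6): b_i ≤ 4+i ∀i, a PF.

320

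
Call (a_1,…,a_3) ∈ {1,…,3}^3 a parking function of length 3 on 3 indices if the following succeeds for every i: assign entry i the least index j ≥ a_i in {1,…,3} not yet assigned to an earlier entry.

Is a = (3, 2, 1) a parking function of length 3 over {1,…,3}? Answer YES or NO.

Rearranged: b = (1, 2, 3).
  b_1=1 ≤ 1
  b_2=2 ≤ 2
  b_3=3 ≤ 3
All bounds hold ⇒ YES

YES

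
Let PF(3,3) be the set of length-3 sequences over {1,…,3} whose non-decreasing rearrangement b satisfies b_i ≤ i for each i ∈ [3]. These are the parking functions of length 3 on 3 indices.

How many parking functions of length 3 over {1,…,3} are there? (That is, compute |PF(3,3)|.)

16

|PF(3,3)| = 1·4^2 = 1×16 = 16
E.g. (3,1,2) → sorted (1,2,3): b_i ≤ i ∀i, a PF.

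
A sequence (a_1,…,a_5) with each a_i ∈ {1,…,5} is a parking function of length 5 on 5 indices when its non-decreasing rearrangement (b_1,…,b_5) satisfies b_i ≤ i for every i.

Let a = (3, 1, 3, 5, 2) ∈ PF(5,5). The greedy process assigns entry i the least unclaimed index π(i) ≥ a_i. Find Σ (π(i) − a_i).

1

Σπ(i) = 1+…+5 = 15; Σa = 3+1+3+5+2 = 14; disp = 15−14 = 1.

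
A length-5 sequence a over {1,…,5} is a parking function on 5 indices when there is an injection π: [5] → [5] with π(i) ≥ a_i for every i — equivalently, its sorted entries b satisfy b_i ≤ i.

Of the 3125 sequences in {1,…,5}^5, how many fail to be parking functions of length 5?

1829

#PF = 1·6^4 = 1 · 1296 = 1296 [KW]
E.g. (2,2,2,2,4) → sorted (2,2,2,2,4): b_1=2>1, not a PF.
Total 3125; non-PF = 3125−1296 = 1829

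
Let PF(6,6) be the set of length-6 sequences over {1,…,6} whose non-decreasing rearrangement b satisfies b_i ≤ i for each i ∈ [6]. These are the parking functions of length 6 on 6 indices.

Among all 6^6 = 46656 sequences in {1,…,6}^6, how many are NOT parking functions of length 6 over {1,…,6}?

|PF| = (7−6)·7^(6−1) = 1×16807 = 16807
Check (6,6,5,1,6,3) → sorted (1,3,5,6,6,6): b_2=3>2, not a PF.
So 46656 − 16807 = 29849 fail.

29849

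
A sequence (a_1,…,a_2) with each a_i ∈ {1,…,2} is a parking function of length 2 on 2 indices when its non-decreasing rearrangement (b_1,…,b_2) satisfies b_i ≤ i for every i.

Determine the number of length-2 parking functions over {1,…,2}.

3

#PF = (2+1−2)·(2+1)^{2−1} = 1×3 = 3 (Konheim–Weiss)
One tuple (1,1) → sorted (1,1): b_i ≤ i ∀i, a PF.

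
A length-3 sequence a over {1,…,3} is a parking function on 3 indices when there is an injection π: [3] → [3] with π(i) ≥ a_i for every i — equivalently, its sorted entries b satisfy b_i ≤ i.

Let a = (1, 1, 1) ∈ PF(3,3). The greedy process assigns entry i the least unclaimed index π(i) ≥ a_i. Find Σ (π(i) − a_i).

3

Σπ(i) = 1+…+3 = 6; Σa = 1+1+1 = 3; disp = 6−3 = 3.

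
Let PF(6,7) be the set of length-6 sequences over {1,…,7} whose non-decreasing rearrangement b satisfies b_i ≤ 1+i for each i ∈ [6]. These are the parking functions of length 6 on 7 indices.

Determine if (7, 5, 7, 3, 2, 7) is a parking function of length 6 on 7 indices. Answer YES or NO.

Order a: b = (2, 3, 5, 7, 7, 7).
  b_1=2 ≤ 2
  b_2=3 ≤ 3
  b_3=5 > 4
  fails at i=3 ⇒ NO

NO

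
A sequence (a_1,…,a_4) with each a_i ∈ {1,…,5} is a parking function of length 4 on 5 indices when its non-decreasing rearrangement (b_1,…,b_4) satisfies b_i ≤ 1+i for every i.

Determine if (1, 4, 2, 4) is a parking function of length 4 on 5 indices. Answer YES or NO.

YES

Order a: b = (1, 2, 4, 4).
  b_1=1 ≤ 2
  b_2=2 ≤ 3
  b_3=4 ≤ 4
  b_4=4 ≤ 5
All bounds hold ⇒ YES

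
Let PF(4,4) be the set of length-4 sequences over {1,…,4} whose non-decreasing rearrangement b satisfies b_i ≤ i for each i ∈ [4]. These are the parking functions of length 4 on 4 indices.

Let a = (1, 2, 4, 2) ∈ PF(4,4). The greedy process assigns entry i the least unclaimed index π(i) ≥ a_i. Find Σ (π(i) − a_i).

1

Σπ(i) = 1+…+4 = 10; Σa = 1+2+4+2 = 9; disp = 10−9 = 1.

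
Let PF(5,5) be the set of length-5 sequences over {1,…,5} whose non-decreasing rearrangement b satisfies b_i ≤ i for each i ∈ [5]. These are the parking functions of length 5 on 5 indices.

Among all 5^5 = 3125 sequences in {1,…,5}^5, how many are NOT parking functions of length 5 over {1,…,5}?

Count = 1·6^4 = 1 · 1296 = 1296 (Pollak)
Check (4,5,3,3,5) → sorted (3,3,4,5,5): b_1=3>1, not a PF.
5^5 − 1296 = 3125 − 1296 = 1829

1829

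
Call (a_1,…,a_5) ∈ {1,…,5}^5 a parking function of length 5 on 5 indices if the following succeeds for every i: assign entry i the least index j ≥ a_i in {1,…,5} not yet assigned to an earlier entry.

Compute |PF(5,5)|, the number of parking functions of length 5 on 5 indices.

1296

|PF| = (6−5)·6^(5−1) = 1·1296 = 1296
One tuple (4,5,1,3,2) → sorted (1,2,3,4,5): b_i ≤ i ∀i, a PF.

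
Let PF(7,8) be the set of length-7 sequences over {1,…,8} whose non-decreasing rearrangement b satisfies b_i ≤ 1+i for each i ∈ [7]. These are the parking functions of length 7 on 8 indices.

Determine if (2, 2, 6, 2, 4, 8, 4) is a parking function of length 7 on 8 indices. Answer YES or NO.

YES

Sorted: b = (2, 2, 2, 4, 4, 6, 8).
  b_1=2 ≤ 2
  b_2=2 ≤ 3
  b_3=2 ≤ 4
  b_4=4 ≤ 5
  b_5=4 ≤ 6
  b_6=6 ≤ 7
  b_7=8 ≤ 8
All bounds hold ⇒ YES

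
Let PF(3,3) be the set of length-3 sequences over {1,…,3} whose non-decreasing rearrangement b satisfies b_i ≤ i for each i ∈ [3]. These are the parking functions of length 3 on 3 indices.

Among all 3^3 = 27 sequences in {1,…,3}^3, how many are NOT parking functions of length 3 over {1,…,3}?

Count = 1·4^2 = 1·16 = 16 [KW]
One tuple (2,2,2) → sorted (2,2,2): b_1=2>1, not a PF.
Total 27; non-PF = 27−16 = 11

11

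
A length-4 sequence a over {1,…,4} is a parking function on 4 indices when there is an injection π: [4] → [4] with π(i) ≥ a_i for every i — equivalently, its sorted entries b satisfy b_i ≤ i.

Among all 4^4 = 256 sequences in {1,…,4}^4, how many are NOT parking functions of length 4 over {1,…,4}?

131

#PF = 1·5^3 = 1×125 = 125
Example (4,3,3,4) → sorted (3,3,4,4): b_1=3>1, not a PF.
So 256 − 125 = 131 fail.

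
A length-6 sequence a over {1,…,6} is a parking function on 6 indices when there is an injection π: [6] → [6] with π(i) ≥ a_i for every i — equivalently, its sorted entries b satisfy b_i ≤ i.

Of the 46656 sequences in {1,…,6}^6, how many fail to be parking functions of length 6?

Count = 1·7^5 = 1·16807 = 16807 (Pollak)
Check (4,3,6,1,4,3) → sorted (1,3,3,4,4,6): b_2=3>2, not a PF.
6^6 − 16807 = 46656 − 16807 = 29849

29849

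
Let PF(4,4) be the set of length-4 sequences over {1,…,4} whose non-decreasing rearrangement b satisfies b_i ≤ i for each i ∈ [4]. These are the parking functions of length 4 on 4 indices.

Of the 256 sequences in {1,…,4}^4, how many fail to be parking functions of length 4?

131

Count = (4+1−4)·(4+1)^{4−1} = 1 · 125 = 125 [KW]
E.g. (2,4,3,3) → sorted (2,3,3,4): b_1=2>1, not a PF.
4^4 − 125 = 256 − 125 = 131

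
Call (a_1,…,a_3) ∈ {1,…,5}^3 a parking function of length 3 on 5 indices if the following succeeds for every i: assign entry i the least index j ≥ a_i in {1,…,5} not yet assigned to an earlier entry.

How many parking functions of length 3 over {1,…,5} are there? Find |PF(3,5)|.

108

#PF = (5−3+1)·(5+1)^(3−1) = 3×36 = 108 [KW]
E.g. (5,3,2) → sorted (2,3,5): b_i ≤ 2+i ∀i, a PF.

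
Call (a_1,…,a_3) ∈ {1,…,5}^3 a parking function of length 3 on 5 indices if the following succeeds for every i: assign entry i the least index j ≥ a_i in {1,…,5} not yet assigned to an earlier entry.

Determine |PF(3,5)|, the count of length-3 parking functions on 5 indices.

108

|PF| = (6−3)·6^(3−1) = 3 · 36 = 108 [KW]
Example (2,4,4) → sorted (2,4,4): b_i ≤ 2+i ∀i, a PF.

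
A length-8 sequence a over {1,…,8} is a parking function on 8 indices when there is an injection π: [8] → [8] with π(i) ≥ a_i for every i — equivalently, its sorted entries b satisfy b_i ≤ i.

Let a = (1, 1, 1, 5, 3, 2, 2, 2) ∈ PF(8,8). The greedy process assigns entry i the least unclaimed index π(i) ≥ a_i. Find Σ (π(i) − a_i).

19

Σπ = 36 ({1..8} each once); Σa = 1+1+1+5+3+2+2+2 = 17; disp = 36−17 = 19.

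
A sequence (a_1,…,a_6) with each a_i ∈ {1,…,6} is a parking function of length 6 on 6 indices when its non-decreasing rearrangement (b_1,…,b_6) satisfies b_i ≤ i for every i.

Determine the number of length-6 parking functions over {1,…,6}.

16807

Count = (7−6)·7^(6−1) = 1·16807 = 16807 [KW]
One tuple (2,1,1,5,3,2) → sorted (1,1,2,2,3,5): b_i ≤ i ∀i, a PF.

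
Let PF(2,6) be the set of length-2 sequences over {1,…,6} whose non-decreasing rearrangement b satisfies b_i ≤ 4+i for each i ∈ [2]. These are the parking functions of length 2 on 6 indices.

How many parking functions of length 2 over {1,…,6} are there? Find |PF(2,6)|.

35

|PF| = (6−2+1)·(6+1)^(2−1) = 5 · 7 = 35
One tuple (2,2) → sorted (2,2): b_i ≤ 4+i ∀i, a PF.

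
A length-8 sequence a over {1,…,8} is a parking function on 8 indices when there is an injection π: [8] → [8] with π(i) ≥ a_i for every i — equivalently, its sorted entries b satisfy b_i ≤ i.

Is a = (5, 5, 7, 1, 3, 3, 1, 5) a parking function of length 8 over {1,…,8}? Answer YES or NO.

Order a: b = (1, 1, 3, 3, 5, 5, 5, 7).
  b_1=1 ≤ 1
  b_2=1 ≤ 2
  b_3=3 ≤ 3
  b_4=3 ≤ 4
  b_5=5 ≤ 5
  b_6=5 ≤ 6
  b_7=5 ≤ 7
  b_8=7 ≤ 8
All bounds hold ⇒ YES

YES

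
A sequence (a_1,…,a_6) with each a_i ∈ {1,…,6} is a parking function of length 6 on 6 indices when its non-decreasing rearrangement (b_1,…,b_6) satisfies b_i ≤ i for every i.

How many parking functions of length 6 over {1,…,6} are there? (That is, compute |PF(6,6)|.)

#PF = (6−6+1)·(6+1)^(6−1) = 1×16807 = 16807
One tuple (1,5,2,3,3,2) → sorted (1,2,2,3,3,5): b_i ≤ i ∀i, a PF.

16807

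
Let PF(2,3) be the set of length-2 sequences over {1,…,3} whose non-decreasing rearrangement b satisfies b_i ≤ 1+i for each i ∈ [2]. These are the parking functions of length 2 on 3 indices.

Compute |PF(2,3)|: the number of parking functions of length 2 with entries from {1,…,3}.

|PF(2,3)| = (3−2+1)·(3+1)^(2−1) = 2×4 = 8 (Pollak)
Check (3,1) → sorted (1,3): b_i ≤ 1+i ∀i, a PF.

8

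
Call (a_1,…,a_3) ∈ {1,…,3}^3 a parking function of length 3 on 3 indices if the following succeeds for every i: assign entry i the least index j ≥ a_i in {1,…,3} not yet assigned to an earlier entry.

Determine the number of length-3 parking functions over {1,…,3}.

16

Count = (3+1−3)·(3+1)^{3−1} = 1 · 16 = 16 (Konheim–Weiss)
Check (2,2,1) → sorted (1,2,2): b_i ≤ i ∀i, a PF.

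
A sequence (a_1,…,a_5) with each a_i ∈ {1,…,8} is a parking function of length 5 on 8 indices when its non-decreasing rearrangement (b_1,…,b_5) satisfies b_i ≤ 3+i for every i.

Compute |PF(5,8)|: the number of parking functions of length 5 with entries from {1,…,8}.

#PF = 4·9^4 = 4×6561 = 26244
One tuple (3,6,3,4,8) → sorted (3,3,4,6,8): b_i ≤ 3+i ∀i, a PF.

26244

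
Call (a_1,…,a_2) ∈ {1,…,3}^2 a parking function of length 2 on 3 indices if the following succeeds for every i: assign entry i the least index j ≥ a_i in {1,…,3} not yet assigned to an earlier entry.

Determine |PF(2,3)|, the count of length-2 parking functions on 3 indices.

8

|PF| = (3−2+1)·(3+1)^(2−1) = 2×4 = 8 (Konheim–Weiss)
E.g. (1,3) → sorted (1,3): b_i ≤ 1+i ∀i, a PF.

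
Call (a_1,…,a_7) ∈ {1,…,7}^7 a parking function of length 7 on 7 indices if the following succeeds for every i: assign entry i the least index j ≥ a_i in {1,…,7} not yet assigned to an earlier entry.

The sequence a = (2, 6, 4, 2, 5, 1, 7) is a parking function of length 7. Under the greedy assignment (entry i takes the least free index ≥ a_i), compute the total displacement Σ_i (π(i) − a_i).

1

Σπ = 28 ({1..7} each once); Σa = 2+6+4+2+5+1+7 = 27; disp = 28−27 = 1.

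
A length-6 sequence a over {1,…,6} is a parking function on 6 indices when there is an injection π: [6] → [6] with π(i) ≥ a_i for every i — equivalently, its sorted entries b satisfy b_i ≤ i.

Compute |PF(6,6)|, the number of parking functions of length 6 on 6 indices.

16807

Count = (7−6)·7^(6−1) = 1 · 16807 = 16807
Check (3,1,4,6,3,1) → sorted (1,1,3,3,4,6): b_i ≤ i ∀i, a PF.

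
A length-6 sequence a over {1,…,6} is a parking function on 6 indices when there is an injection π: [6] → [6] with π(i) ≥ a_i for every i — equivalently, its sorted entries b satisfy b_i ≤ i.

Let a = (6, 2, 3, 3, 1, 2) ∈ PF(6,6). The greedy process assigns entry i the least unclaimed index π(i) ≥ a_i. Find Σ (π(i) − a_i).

Σπ(i) = 1+…+6 = 21; Σa = 6+2+3+3+1+2 = 17; disp = 21−17 = 4.

4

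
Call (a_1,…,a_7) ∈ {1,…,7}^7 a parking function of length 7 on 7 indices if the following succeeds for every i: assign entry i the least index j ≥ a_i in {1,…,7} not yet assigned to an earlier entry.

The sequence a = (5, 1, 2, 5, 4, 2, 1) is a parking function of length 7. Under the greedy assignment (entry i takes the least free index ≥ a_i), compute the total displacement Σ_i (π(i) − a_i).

8

Σπ = 28 ({1..7} each once); Σa = 5+1+2+5+4+2+1 = 20; disp = 28−20 = 8.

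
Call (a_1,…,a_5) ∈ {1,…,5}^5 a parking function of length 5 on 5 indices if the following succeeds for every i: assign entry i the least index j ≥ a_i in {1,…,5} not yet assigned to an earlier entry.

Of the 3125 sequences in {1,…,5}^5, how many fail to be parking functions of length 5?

1829

Count = (6−5)·6^(5−1) = 1×1296 = 1296
One tuple (5,3,3,4,2) → sorted (2,3,3,4,5): b_1=2>1, not a PF.
5^5 − 1296 = 3125 − 1296 = 1829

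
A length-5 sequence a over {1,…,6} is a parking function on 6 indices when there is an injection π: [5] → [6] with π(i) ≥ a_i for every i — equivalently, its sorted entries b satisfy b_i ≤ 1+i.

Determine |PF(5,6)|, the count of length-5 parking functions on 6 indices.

4802

Count = (6+1−5)·(6+1)^{5−1} = 2 · 2401 = 4802 [KW]
Check (4,4,2,3,2) → sorted (2,2,3,4,4): b_i ≤ 1+i ∀i, a PF.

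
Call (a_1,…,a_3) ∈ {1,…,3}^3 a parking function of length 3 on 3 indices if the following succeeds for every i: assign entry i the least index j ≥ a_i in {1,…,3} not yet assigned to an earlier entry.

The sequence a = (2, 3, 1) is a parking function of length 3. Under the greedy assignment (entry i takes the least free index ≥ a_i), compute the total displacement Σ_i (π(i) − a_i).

Σπ(i) = 1+…+3 = 6; Σa = 2+3+1 = 6; disp = 6−6 = 0.

0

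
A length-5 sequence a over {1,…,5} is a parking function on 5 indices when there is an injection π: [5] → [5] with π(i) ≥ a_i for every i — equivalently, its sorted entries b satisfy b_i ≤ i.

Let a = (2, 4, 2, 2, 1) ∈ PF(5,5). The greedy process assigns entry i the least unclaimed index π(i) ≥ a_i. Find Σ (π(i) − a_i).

4

Σπ = 5·6/2 = 15 (π permutes [5]); Σa = 2+4+2+2+1 = 11; disp = 15−11 = 4.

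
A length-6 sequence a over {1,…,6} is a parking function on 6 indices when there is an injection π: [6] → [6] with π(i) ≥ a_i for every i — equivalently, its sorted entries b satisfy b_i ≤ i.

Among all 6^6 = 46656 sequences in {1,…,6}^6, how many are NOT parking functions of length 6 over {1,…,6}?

|PF(6,6)| = 1·7^5 = 1·16807 = 16807 (Pollak)
E.g. (2,6,2,6,4,2) → sorted (2,2,2,4,6,6): b_1=2>1, not a PF.
So 46656 − 16807 = 29849 fail.

29849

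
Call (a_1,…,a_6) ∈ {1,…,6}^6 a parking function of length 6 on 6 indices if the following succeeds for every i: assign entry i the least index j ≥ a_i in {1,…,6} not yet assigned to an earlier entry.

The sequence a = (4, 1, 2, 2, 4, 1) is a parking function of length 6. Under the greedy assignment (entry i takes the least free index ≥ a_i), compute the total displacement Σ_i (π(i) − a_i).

Σπ = 21 ({1..6} each once); Σa = 4+1+2+2+4+1 = 14; disp = 21−14 = 7.

7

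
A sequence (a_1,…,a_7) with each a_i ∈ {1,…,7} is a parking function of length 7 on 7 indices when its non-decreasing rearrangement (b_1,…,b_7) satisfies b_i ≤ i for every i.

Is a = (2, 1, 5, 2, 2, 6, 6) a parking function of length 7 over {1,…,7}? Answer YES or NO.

YES

Order a: b = (1, 2, 2, 2, 5, 6, 6).
  b_1=1 ≤ 1
  b_2=2 ≤ 2
  b_3=2 ≤ 3
  b_4=2 ≤ 4
  b_5=5 ≤ 5
  b_6=6 ≤ 6
  b_7=6 ≤ 7
All bounds hold ⇒ YES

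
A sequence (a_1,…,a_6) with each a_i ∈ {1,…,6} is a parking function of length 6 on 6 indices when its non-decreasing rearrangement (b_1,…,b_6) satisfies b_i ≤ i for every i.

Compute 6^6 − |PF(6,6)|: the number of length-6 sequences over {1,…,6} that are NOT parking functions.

29849

Count = (6−6+1)·(6+1)^(6−1) = 1×16807 = 16807 (Pollak)
Example (3,2,2,4,6,4) → sorted (2,2,3,4,4,6): b_1=2>1, not a PF.
6^6 − 16807 = 46656 − 16807 = 29849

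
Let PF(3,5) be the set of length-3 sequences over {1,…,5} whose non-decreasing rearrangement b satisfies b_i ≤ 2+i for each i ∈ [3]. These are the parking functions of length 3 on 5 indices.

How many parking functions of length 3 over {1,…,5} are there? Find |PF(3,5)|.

108

#PF = (5+1−3)·(5+1)^{3−1} = 3×36 = 108
Example (1,5,4) → sorted (1,4,5): b_i ≤ 2+i ∀i, a PF.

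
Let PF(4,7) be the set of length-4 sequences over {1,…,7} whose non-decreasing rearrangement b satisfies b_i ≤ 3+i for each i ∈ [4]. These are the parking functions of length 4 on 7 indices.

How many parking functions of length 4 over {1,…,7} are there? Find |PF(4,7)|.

|PF| = (7−4+1)·(7+1)^(4−1) = 4·512 = 2048 (Pollak)
Check (4,4,5,2) → sorted (2,4,4,5): b_i ≤ 3+i ∀i, a PF.

2048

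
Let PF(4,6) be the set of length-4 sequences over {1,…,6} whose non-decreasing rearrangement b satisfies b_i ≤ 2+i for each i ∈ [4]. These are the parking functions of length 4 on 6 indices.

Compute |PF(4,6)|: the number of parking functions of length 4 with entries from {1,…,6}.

1029

Count = 3·7^3 = 3·343 = 1029
E.g. (5,2,5,1) → sorted (1,2,5,5): b_i ≤ 2+i ∀i, a PF.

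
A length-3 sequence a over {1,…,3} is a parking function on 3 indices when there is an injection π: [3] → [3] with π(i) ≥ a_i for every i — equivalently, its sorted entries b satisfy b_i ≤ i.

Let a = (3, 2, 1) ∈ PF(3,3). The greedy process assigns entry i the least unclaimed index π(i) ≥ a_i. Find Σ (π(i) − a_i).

Σπ = 6 ({1..3} each once); Σa = 3+2+1 = 6; disp = 6−6 = 0.

0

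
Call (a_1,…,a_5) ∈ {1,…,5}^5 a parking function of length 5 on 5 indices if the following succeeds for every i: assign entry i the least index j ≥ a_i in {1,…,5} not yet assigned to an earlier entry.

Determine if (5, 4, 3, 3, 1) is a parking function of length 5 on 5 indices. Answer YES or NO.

Sorted: b = (1, 3, 3, 4, 5).
  b_1=1 ≤ 1
  b_2=3 > 2
  fails at i=2 ⇒ NO

NO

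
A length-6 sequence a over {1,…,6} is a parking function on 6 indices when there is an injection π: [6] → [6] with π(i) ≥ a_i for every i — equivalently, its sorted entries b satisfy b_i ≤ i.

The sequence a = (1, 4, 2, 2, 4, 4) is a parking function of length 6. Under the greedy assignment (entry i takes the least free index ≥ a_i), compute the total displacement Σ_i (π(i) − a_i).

4

Σπ(i) = 1+…+6 = 21; Σa = 1+4+2+2+4+4 = 17; disp = 21−17 = 4.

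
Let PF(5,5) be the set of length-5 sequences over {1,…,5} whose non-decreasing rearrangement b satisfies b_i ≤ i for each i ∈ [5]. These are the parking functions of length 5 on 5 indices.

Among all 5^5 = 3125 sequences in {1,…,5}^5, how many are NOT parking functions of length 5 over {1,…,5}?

|PF(5,5)| = (6−5)·6^(5−1) = 1×1296 = 1296 [KW]
One tuple (5,4,2,5,1) → sorted (1,2,4,5,5): b_3=4>3, not a PF.
Total 3125; non-PF = 3125−1296 = 1829

1829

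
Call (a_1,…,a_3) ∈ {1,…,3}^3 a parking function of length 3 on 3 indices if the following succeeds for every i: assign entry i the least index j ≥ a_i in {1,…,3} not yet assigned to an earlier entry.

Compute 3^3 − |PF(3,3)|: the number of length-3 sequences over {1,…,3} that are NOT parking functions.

|PF| = 1·4^2 = 1·16 = 16
E.g. (2,2,3) → sorted (2,2,3): b_1=2>1, not a PF.
Total 27; non-PF = 27−16 = 11

11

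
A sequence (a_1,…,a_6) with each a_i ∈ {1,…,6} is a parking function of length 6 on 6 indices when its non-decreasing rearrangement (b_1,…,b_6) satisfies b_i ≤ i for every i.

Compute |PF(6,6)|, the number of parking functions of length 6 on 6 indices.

Count = 1·7^5 = 1×16807 = 16807 (Konheim–Weiss)
E.g. (2,3,6,1,3,5) → sorted (1,2,3,3,5,6): b_i ≤ i ∀i, a PF.

16807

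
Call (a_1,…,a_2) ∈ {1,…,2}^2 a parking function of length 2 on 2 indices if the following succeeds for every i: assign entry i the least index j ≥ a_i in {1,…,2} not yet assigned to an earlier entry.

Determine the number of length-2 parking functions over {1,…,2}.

3

|PF(2,2)| = (3−2)·3^(2−1) = 1×3 = 3 (Pollak)
Example (1,2) → sorted (1,2): b_i ≤ i ∀i, a PF.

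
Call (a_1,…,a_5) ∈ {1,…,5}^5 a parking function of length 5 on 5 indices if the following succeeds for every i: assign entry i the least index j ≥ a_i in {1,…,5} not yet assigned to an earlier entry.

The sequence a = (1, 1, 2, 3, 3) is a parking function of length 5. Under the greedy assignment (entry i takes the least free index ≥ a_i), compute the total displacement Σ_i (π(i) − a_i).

Σπ(i) = 1+…+5 = 15; Σa = 1+1+2+3+3 = 10; disp = 15−10 = 5.

5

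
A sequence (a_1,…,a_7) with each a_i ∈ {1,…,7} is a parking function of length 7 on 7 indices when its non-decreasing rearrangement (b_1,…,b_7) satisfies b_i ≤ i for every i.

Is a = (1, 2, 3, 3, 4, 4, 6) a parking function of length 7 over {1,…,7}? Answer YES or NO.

YES

Rearranged: b = (1, 2, 3, 3, 4, 4, 6).
  b_1=1 ≤ 1
  b_2=2 ≤ 2
  b_3=3 ≤ 3
  b_4=3 ≤ 4
  b_5=4 ≤ 5
  b_6=4 ≤ 6
  b_7=6 ≤ 7
All bounds hold ⇒ YES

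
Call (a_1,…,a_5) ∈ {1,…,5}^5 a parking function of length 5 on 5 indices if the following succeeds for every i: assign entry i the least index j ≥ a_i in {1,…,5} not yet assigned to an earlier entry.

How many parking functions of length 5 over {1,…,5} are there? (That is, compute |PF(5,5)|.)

1296

|PF| = (6−5)·6^(5−1) = 1×1296 = 1296 (Pollak)
Example (5,1,1,1,4) → sorted (1,1,1,4,5): b_i ≤ i ∀i, a PF.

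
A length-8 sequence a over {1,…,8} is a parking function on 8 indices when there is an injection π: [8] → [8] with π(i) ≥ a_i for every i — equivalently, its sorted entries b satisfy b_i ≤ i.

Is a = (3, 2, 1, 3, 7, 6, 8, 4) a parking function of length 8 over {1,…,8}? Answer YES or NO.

YES

Order a: b = (1, 2, 3, 3, 4, 6, 7, 8).
  b_1=1 ≤ 1
  b_2=2 ≤ 2
  b_3=3 ≤ 3
  b_4=3 ≤ 4
  b_5=4 ≤ 5
  b_6=6 ≤ 6
  b_7=7 ≤ 7
  b_8=8 ≤ 8
All bounds hold ⇒ YES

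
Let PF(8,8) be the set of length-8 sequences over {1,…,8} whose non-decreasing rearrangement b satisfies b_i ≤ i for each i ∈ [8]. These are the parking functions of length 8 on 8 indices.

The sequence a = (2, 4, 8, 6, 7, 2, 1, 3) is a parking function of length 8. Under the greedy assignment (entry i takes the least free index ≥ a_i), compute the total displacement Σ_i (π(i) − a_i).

Σπ = 8·9/2 = 36 (π permutes [8]); Σa = 2+4+8+6+7+2+1+3 = 33; disp = 36−33 = 3.

3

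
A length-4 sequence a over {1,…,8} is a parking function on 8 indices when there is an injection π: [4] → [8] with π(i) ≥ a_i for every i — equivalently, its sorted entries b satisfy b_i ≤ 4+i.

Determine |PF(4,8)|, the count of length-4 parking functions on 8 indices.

Count = (9−4)·9^(4−1) = 5 · 729 = 3645 [KW]
One tuple (4,7,5,1) → sorted (1,4,5,7): b_i ≤ 4+i ∀i, a PF.

3645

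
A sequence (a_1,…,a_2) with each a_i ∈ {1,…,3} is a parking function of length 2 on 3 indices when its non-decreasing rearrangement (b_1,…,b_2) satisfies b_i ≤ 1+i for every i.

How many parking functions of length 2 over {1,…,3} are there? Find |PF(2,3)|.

8

Count = (3+1−2)·(3+1)^{2−1} = 2·4 = 8 (Pollak)
Check (2,1) → sorted (1,2): b_i ≤ 1+i ∀i, a PF.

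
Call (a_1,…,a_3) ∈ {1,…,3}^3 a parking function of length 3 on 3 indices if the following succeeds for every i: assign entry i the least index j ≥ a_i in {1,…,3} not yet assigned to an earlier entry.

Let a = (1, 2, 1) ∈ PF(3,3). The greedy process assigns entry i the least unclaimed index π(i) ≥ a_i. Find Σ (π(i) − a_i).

2

Σπ = 3·4/2 = 6 (π permutes [3]); Σa = 1+2+1 = 4; disp = 6−4 = 2.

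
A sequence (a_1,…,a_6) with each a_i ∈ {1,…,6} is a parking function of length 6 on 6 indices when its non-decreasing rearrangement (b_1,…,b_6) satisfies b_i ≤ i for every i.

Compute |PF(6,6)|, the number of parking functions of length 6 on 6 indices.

16807

Count = (6−6+1)·(6+1)^(6−1) = 1·16807 = 16807 [KW]
Example (1,3,5,1,6,4) → sorted (1,1,3,4,5,6): b_i ≤ i ∀i, a PF.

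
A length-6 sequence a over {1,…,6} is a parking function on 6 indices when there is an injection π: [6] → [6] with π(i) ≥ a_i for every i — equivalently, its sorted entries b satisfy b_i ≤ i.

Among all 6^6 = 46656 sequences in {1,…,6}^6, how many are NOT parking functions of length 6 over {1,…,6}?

Count = (6+1−6)·(6+1)^{6−1} = 1·16807 = 16807
Example (6,5,5,6,1,4) → sorted (1,4,5,5,6,6): b_2=4>2, not a PF.
Total 46656; non-PF = 46656−16807 = 29849

29849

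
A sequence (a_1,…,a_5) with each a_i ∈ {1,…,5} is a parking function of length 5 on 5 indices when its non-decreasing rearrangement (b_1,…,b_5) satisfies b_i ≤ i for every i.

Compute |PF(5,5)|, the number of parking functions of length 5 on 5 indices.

#PF = (5+1−5)·(5+1)^{5−1} = 1·1296 = 1296 (Pollak)
Check (2,2,5,1,1) → sorted (1,1,2,2,5): b_i ≤ i ∀i, a PF.

1296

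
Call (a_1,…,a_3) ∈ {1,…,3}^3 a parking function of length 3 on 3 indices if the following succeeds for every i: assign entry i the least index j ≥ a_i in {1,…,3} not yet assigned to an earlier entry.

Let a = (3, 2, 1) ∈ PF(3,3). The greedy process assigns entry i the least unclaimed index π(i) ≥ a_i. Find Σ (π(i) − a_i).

Σπ(i) = 1+…+3 = 6; Σa = 3+2+1 = 6; disp = 6−6 = 0.

0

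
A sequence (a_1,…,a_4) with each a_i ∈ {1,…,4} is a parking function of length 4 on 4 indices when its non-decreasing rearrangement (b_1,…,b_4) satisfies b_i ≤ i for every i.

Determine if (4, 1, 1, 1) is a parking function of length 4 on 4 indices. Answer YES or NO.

Rearranged: b = (1, 1, 1, 4).
  b_1=1 ≤ 1
  b_2=1 ≤ 2
  b_3=1 ≤ 3
  b_4=4 ≤ 4
All bounds hold ⇒ YES

YES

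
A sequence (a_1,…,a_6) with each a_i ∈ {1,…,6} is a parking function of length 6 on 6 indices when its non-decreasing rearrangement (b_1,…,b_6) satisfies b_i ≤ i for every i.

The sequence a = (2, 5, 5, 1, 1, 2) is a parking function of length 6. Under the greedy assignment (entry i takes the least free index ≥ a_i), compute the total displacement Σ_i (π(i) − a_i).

Σπ = 21 ({1..6} each once); Σa = 2+5+5+1+1+2 = 16; disp = 21−16 = 5.

5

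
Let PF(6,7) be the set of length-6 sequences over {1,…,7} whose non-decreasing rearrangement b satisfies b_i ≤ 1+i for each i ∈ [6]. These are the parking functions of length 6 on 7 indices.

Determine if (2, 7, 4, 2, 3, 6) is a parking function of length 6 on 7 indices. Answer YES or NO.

YES

Order a: b = (2, 2, 3, 4, 6, 7).
  b_1=2 ≤ 2
  b_2=2 ≤ 3
  b_3=3 ≤ 4
  b_4=4 ≤ 5
  b_5=6 ≤ 6
  b_6=7 ≤ 7
All bounds hold ⇒ YES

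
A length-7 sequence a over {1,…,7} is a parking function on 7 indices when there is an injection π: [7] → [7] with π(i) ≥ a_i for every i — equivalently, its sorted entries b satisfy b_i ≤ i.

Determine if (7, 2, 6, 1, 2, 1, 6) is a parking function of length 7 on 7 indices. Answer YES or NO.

NO

Sorted: b = (1, 1, 2, 2, 6, 6, 7).
  b_1=1 ≤ 1
  b_2=1 ≤ 2
  b_3=2 ≤ 3
  b_4=2 ≤ 4
  b_5=6 > 5
  fails at i=5 ⇒ NO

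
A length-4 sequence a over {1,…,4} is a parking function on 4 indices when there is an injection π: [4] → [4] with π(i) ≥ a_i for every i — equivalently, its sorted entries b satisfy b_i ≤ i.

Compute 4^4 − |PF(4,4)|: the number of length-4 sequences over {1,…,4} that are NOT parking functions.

131

|PF(4,4)| = (4−4+1)·(4+1)^(4−1) = 1 · 125 = 125 [KW]
One tuple (1,4,4,3) → sorted (1,3,4,4): b_2=3>2, not a PF.
Total 256; non-PF = 256−125 = 131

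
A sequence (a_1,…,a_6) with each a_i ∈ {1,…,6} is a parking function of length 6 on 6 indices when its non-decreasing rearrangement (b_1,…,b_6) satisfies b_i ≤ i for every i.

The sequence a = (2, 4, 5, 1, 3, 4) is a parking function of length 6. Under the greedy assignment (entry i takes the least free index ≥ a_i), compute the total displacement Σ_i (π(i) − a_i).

2

Σπ(i) = 1+…+6 = 21; Σa = 2+4+5+1+3+4 = 19; disp = 21−19 = 2.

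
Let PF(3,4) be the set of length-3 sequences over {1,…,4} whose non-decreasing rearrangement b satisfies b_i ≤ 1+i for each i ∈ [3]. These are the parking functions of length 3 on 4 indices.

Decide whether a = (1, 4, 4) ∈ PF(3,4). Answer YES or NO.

Order a: b = (1, 4, 4).
  b_1=1 ≤ 2
  b_2=4 > 3
  fails at i=2 ⇒ NO

NO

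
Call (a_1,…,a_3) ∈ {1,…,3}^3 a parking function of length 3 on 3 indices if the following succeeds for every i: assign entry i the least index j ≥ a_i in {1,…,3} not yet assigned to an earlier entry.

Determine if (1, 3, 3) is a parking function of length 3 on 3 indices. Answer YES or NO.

NO

Rearranged: b = (1, 3, 3).
  b_1=1 ≤ 1
  b_2=3 > 2
  fails at i=2 ⇒ NO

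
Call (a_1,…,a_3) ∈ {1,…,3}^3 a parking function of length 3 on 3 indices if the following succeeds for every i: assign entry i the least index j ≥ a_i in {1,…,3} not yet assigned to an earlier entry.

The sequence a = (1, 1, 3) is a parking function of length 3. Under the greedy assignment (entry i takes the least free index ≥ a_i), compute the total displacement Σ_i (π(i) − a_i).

1

Σπ = 3·4/2 = 6 (π permutes [3]); Σa = 1+1+3 = 5; disp = 6−5 = 1.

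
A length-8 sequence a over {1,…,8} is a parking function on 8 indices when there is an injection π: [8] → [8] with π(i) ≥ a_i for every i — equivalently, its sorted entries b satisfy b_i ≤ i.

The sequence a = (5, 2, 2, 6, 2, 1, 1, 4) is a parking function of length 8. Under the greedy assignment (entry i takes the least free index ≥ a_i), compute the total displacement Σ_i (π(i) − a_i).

13

Σπ = 8·9/2 = 36 (π permutes [8]); Σa = 5+2+2+6+2+1+1+4 = 23; disp = 36−23 = 13.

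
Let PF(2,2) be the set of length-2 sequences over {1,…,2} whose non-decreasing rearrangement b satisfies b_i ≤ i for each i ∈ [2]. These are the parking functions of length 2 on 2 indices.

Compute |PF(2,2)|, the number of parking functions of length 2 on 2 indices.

3

|PF| = (3−2)·3^(2−1) = 1·3 = 3 [KW]
Example (1,1) → sorted (1,1): b_i ≤ i ∀i, a PF.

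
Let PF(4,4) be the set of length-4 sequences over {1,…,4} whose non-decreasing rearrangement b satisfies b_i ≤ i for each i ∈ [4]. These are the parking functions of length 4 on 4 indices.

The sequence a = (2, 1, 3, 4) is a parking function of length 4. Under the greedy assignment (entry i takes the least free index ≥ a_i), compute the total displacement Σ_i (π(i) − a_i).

Σπ = 10 ({1..4} each once); Σa = 2+1+3+4 = 10; disp = 10−10 = 0.

0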